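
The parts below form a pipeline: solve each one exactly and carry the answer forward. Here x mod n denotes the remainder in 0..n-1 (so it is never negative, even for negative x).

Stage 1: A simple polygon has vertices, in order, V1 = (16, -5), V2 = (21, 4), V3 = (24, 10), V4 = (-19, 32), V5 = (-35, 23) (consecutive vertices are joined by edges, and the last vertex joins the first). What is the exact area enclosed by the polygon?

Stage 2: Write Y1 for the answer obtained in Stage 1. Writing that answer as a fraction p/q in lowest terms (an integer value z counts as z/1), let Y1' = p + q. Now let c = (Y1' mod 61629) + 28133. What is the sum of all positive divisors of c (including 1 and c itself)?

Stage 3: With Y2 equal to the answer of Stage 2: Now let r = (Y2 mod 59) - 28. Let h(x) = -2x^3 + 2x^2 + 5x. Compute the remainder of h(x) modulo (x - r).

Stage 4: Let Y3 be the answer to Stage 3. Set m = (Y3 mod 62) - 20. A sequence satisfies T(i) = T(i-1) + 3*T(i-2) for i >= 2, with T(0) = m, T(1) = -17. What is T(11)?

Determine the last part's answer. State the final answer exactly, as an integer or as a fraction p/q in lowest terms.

-21272

Stage 1: cross terms: (16*4 - 21*-5)=169, (21*10 - 24*4)=114, (24*32 - -19*10)=958, (-19*23 - -35*32)=683, (-35*-5 - 16*23)=-193; twice the area = |1731| = 1731; area = 1731/2; answer 1731/2
Stage 2: Y1 = 1731/2; threaded value p + q = 1733; c = 29866; 29866 = 2 * 109 * 137; sigma = (1 + 2) * (1 + 109) * (1 + 137) = 3 * 110 * 138 = 45540; answer 45540
Stage 3: Y2 = 45540; r = 23; remainder = value at the root: -2*(23)^3 + 2*(23)^2 + 5*(23)^1 = (-24334) + (1058) + (115) = -23161; answer -23161
Stage 4: Y3 = -23161; m = 7; T(2) = 1*(-17) + 3*(7) = 4; iterating: T(2)=4, T(3)=-47, T(4)=-35, T(5)=-176, T(6)=-281, T(7)=-809, T(8)=-1652, T(9)=-4079, T(10)=-9035, T(11)=-21272; answer -21272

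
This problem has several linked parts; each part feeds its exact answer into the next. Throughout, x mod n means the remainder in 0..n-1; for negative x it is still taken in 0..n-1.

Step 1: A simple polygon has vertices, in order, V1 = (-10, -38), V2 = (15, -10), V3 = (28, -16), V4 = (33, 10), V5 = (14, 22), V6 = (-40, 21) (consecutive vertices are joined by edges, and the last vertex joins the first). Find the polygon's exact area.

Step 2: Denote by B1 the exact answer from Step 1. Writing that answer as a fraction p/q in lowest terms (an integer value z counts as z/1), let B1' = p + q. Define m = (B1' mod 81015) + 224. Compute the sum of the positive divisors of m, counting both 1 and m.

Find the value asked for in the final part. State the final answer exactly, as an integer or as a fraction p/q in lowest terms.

Step 1: cross terms: (-10*-10 - 15*-38)=670, (15*-16 - 28*-10)=40, (28*10 - 33*-16)=808, (33*22 - 14*10)=586, (14*21 - -40*22)=1174, (-40*-38 - -10*21)=1730; twice the area = |5008| = 5008; area = 2504; answer 2504
Step 2: B1 = 2504; threaded value p + q = 2505; m = 2729; 2729 is prime, so its only divisors are 1 and 2729; sigma = 1 + 2729 = 2730; answer 2730

2730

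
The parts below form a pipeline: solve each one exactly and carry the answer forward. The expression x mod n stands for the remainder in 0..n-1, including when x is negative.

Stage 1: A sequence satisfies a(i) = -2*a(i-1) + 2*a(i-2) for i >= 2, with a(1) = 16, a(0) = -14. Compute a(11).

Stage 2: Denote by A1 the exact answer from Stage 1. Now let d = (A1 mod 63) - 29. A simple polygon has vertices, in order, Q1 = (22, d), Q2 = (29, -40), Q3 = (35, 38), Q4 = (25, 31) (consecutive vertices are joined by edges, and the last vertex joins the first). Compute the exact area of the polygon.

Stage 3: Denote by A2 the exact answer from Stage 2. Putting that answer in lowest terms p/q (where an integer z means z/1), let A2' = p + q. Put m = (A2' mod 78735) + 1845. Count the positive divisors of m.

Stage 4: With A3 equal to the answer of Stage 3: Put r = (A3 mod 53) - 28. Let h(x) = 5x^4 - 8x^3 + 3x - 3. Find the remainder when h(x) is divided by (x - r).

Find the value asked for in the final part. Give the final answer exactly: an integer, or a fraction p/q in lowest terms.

Stage 1: a(2) = -2*(16) + 2*(-14) = -60; iterating: a(2)=-60, a(3)=152, a(4)=-424, a(5)=1152, a(6)=-3152, a(7)=8608, a(8)=-23520, a(9)=64256, a(10)=-175552, a(11)=479616; answer 479616
Stage 2: A1 = 479616; d = 31; cross terms: (22*-40 - 29*31)=-1779, (29*38 - 35*-40)=2502, (35*31 - 25*38)=135, (25*31 - 22*31)=93; twice the area = |951| = 951; area = 951/2; answer 951/2
Stage 3: A2 = 951/2; threaded value p + q = 953; m = 2798; 2798 = 2 * 1399; number of divisors = (1+1) * (1+1) = 4; answer 4
Stage 4: A3 = 4; r = -24; remainder = value at the root: 5*(-24)^4 - 8*(-24)^3 + 3*(-24)^1 - 3 = (1658880) + (110592) + (-72) + (-3) = 1769397; answer 1769397

1769397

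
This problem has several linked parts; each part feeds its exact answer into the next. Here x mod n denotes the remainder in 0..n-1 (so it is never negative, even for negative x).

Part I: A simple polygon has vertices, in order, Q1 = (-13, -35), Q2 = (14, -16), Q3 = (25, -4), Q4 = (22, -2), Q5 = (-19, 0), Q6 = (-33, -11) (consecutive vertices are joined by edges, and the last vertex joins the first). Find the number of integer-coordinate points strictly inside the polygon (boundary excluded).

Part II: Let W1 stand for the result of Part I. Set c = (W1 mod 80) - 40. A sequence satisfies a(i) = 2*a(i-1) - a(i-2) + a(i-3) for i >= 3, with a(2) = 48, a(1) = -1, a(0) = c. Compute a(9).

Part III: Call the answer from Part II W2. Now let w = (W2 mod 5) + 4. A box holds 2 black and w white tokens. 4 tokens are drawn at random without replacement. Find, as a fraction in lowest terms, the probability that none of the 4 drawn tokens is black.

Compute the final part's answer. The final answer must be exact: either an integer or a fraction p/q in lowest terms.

5/18

Part I: cross terms: (-13*-16 - 14*-35)=698, (14*-4 - 25*-16)=344, (25*-2 - 22*-4)=38, (22*0 - -19*-2)=-38, (-19*-11 - -33*0)=209, (-33*-35 - -13*-11)=1012; twice the area = |2263| = 2263; area = 2263/2; boundary points = 1 + 1 + 1 + 1 + 1 + 4 = 9; strictly interior points = area - boundary/2 + 1 = 1128; answer 1128
Part II: W1 = 1128; c = -32; a(3) = 2*(48) - 1*(-1) + 1*(-32) = 65; iterating: a(3)=65, a(4)=81, a(5)=145, a(6)=274, a(7)=484, a(8)=839, a(9)=1468; answer 1468
Part III: W2 = 1468; w = 7; total draws C(9,4) = 126; favorable C(7,4) = 35; P = 5/18; answer 5/18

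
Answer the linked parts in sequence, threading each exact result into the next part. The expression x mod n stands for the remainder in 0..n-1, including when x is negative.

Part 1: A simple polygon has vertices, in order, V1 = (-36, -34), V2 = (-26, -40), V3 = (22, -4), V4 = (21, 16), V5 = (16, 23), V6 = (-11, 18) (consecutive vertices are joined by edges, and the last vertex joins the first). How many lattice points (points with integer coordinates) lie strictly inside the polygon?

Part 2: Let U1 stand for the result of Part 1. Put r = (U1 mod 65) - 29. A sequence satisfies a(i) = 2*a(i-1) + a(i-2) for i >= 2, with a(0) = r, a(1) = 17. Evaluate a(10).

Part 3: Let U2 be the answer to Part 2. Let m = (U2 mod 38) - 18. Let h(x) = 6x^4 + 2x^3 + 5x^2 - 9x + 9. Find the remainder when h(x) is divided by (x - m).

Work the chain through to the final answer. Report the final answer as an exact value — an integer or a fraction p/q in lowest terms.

Part 1: cross terms: (-36*-40 - -26*-34)=556, (-26*-4 - 22*-40)=984, (22*16 - 21*-4)=436, (21*23 - 16*16)=227, (16*18 - -11*23)=541, (-11*-34 - -36*18)=1022; twice the area = |3766| = 3766; area = 1883; boundary points = 2 + 12 + 1 + 1 + 1 + 1 = 18; strictly interior points = area - boundary/2 + 1 = 1875; answer 1875
Part 2: U1 = 1875; r = 26; a(2) = 2*(17) + 1*(26) = 60; iterating: a(2)=60, a(3)=137, a(4)=334, a(5)=805, a(6)=1944, a(7)=4693, a(8)=11330, a(9)=27353, a(10)=66036; answer 66036
Part 3: U2 = 66036; m = 12; remainder = value at the root: 6*(12)^4 + 2*(12)^3 + 5*(12)^2 - 9*(12)^1 + 9 = (124416) + (3456) + (720) + (-108) + (9) = 128493; answer 128493

128493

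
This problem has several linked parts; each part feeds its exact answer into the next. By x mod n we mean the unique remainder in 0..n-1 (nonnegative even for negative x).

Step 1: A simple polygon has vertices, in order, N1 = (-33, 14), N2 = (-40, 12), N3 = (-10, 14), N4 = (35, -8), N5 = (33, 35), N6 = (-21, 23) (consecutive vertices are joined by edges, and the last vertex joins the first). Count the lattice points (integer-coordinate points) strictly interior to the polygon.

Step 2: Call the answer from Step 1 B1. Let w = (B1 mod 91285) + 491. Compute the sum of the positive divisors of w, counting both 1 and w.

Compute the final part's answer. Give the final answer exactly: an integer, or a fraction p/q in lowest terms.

Step 1: cross terms: (-33*12 - -40*14)=164, (-40*14 - -10*12)=-440, (-10*-8 - 35*14)=-410, (35*35 - 33*-8)=1489, (33*23 - -21*35)=1494, (-21*14 - -33*23)=465; twice the area = |2762| = 2762; area = 1381; boundary points = 1 + 2 + 1 + 1 + 6 + 3 = 14; strictly interior points = area - boundary/2 + 1 = 1375; answer 1375
Step 2: B1 = 1375; w = 1866; 1866 = 2 * 3 * 311; sigma = (1 + 2) * (1 + 3) * (1 + 311) = 3 * 4 * 312 = 3744; answer 3744

3744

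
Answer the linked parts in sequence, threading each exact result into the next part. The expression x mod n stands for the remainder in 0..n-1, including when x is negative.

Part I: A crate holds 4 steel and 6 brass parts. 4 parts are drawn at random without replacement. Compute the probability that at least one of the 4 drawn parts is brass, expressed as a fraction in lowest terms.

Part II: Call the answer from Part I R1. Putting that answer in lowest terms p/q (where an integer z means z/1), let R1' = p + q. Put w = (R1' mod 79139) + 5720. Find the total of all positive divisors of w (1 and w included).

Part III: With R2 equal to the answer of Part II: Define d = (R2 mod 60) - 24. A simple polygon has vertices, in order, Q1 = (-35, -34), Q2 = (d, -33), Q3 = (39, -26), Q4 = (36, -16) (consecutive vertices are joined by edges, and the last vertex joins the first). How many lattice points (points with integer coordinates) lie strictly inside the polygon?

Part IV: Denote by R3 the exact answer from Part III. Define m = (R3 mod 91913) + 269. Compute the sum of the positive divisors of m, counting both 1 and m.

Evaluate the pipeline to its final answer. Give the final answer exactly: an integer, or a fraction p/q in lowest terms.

674

Part I: total draws C(10,4) = 210; complement C(4,4) = 1; favorable 210 - 1 = 209; P = 209/210; answer 209/210
Part II: R1 = 209/210; threaded value p + q = 419; w = 6139; 6139 = 7 * 877; sigma = (1 + 7) * (1 + 877) = 8 * 878 = 7024; answer 7024
Part III: R2 = 7024; d = -20; cross terms: (-35*-33 - -20*-34)=475, (-20*-26 - 39*-33)=1807, (39*-16 - 36*-26)=312, (36*-34 - -35*-16)=-1784; twice the area = |810| = 810; area = 405; boundary points = 1 + 1 + 1 + 1 = 4; strictly interior points = area - boundary/2 + 1 = 404; answer 404
Part IV: R3 = 404; m = 673; 673 is prime, so its only divisors are 1 and 673; sigma = 1 + 673 = 674; answer 674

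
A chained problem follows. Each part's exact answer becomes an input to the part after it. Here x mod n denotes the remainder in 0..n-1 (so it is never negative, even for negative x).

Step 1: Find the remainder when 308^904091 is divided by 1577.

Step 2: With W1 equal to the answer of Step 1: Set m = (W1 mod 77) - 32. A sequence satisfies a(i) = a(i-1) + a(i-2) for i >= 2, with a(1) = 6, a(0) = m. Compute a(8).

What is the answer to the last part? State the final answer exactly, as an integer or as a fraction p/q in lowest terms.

Step 1: squarings mod 1577: 308^1=308, 308^2=244, 308^4=1187, 308^8=708, 308^16=1355, 308^32=397, 308^64=1486, 308^128=396, 308^256=693, 308^512=841, 308^1024=785, 308^2048=1195, 308^4096=840, 308^8192=681, 308^16384=123, 308^32768=936, 308^65536=861, 308^131072=131, 308^262144=1391, 308^524288=1479; 308^904091 = 308^1 * 308^2 * 308^8 * 308^16 * 308^128 * 308^256 * 308^512 * 308^2048 * 308^16384 * 308^32768 * 308^65536 * 308^262144 * 308^524288 = 416 (mod 1577); answer 416
Step 2: W1 = 416; m = -1; a(2) = 1*(6) + 1*(-1) = 5; iterating: a(2)=5, a(3)=11, a(4)=16, a(5)=27, a(6)=43, a(7)=70, a(8)=113; answer 113

113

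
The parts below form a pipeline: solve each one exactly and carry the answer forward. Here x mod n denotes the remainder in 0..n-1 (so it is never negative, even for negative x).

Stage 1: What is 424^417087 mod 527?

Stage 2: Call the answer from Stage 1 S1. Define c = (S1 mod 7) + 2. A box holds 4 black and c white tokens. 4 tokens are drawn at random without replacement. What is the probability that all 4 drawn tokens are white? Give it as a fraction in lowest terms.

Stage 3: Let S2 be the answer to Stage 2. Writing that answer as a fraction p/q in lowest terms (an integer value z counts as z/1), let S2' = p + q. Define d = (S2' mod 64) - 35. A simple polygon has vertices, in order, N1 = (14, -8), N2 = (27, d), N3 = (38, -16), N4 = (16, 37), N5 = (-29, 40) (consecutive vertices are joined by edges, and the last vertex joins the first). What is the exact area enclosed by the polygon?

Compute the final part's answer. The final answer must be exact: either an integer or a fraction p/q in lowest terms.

3503/2

Stage 1: squarings mod 527: 424^1=424, 424^2=69, 424^4=18, 424^8=324, 424^16=103, 424^32=69, 424^64=18, 424^128=324, 424^256=103, 424^512=69, 424^1024=18, 424^2048=324, 424^4096=103, 424^8192=69, 424^16384=18, 424^32768=324, 424^65536=103, 424^131072=69, 424^262144=18; 424^417087 = 424^1 * 424^2 * 424^4 * 424^8 * 424^16 * 424^32 * 424^256 * 424^1024 * 424^2048 * 424^4096 * 424^16384 * 424^131072 * 424^262144 = 492 (mod 527); answer 492
Stage 2: S1 = 492; c = 4; total draws C(8,4) = 70; favorable C(4,4) = 1; P = 1/70; answer 1/70
Stage 3: S2 = 1/70; threaded value p + q = 71; d = -28; cross terms: (14*-28 - 27*-8)=-176, (27*-16 - 38*-28)=632, (38*37 - 16*-16)=1662, (16*40 - -29*37)=1713, (-29*-8 - 14*40)=-328; twice the area = |3503| = 3503; area = 3503/2; answer 3503/2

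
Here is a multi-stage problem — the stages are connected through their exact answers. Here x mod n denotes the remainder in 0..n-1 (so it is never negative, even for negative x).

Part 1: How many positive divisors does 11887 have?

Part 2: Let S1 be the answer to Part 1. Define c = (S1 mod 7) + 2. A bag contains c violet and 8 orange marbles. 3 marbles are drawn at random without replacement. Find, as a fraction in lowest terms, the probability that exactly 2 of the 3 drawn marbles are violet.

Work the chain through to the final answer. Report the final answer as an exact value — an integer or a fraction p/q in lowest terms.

12/55

Part 1: 11887 is prime, so its only divisors are 1 and 11887; count = 2; answer 2
Part 2: S1 = 2; c = 4; total draws C(12,3) = 220; favorable C(4,2)*C(8,1) = 48; P = 12/55; answer 12/55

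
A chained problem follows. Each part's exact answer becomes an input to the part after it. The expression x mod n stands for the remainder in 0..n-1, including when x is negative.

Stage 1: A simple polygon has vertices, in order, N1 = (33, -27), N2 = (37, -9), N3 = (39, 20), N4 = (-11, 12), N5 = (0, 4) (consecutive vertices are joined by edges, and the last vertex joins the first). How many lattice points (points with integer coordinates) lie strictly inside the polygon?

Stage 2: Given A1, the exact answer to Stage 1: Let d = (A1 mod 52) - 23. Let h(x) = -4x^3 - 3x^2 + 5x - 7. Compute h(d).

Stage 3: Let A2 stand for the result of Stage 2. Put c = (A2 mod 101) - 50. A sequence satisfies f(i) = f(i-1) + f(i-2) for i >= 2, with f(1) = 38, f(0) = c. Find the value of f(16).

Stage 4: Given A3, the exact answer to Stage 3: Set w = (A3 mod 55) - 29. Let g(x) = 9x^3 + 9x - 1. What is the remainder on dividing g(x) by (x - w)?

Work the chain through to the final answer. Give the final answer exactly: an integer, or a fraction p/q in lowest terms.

-109711

Stage 1: cross terms: (33*-9 - 37*-27)=702, (37*20 - 39*-9)=1091, (39*12 - -11*20)=688, (-11*4 - 0*12)=-44, (0*-27 - 33*4)=-132; twice the area = |2305| = 2305; area = 2305/2; boundary points = 2 + 1 + 2 + 1 + 1 = 7; strictly interior points = area - boundary/2 + 1 = 1150; answer 1150
Stage 2: A1 = 1150; d = -17; -4*(-17)^3 - 3*(-17)^2 + 5*(-17)^1 - 7 = (19652) + (-867) + (-85) + (-7) = 18693; answer 18693
Stage 3: A2 = 18693; c = -42; f(2) = 1*(38) + 1*(-42) = -4; iterating: f(2)=-4, f(3)=34, f(4)=30, f(5)=64, f(6)=94, f(7)=158, f(8)=252, f(9)=410, f(10)=662, f(11)=1072, f(12)=1734, f(13)=2806, f(14)=4540, f(15)=7346, f(16)=11886; answer 11886
Stage 4: A3 = 11886; w = -23; remainder = value at the root: 9*(-23)^3 + 9*(-23)^1 - 1 = (-109503) + (-207) + (-1) = -109711; answer -109711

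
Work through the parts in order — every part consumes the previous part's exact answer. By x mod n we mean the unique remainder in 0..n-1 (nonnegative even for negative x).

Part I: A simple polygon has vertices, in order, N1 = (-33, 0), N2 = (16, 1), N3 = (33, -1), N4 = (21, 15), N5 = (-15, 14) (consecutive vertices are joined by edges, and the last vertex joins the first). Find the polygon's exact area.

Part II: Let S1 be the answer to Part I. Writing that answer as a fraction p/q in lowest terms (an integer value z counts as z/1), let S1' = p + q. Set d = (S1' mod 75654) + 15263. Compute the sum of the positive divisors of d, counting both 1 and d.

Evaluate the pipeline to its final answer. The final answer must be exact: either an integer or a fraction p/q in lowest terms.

Part I: cross terms: (-33*1 - 16*0)=-33, (16*-1 - 33*1)=-49, (33*15 - 21*-1)=516, (21*14 - -15*15)=519, (-15*0 - -33*14)=462; twice the area = |1415| = 1415; area = 1415/2; answer 1415/2
Part II: S1 = 1415/2; threaded value p + q = 1417; d = 16680; 16680 = 2^3 * 3 * 5 * 139; sigma = (1 + 2 + 4 + 8) * (1 + 3) * (1 + 5) * (1 + 139) = 15 * 4 * 6 * 140 = 50400; answer 50400

50400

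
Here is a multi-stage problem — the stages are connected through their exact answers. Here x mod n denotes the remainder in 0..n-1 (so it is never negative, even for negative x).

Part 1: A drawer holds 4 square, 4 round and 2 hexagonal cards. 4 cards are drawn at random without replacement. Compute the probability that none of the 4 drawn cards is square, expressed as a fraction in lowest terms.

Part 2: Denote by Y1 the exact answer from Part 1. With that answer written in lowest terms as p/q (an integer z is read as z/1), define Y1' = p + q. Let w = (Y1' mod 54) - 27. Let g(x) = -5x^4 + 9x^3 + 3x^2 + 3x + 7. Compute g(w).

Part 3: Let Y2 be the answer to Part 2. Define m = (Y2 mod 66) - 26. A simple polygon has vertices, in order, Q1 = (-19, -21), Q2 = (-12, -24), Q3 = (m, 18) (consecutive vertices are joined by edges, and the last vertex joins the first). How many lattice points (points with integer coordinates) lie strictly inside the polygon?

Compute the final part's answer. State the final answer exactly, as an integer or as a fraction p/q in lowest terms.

180

Part 1: total draws C(10,4) = 210; favorable C(6,4) = 15; P = 1/14; answer 1/14
Part 2: Y1 = 1/14; threaded value p + q = 15; w = -12; -5*(-12)^4 + 9*(-12)^3 + 3*(-12)^2 + 3*(-12)^1 + 7 = (-103680) + (-15552) + (432) + (-36) + (7) = -118829; answer -118829
Part 3: Y2 = -118829; m = 11; cross terms: (-19*-24 - -12*-21)=204, (-12*18 - 11*-24)=48, (11*-21 - -19*18)=111; twice the area = |363| = 363; area = 363/2; boundary points = 1 + 1 + 3 = 5; strictly interior points = area - boundary/2 + 1 = 180; answer 180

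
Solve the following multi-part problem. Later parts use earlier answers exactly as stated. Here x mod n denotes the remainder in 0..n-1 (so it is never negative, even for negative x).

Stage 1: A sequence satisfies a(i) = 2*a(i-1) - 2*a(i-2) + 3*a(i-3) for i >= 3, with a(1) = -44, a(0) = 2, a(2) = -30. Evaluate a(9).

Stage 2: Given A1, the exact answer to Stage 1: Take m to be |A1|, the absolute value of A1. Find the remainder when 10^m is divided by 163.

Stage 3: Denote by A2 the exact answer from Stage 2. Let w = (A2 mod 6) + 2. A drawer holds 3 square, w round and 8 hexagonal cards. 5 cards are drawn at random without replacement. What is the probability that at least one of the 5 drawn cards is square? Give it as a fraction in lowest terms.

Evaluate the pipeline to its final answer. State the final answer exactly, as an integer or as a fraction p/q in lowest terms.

Stage 1: a(3) = 2*(-30) - 2*(-44) + 3*(2) = 34; iterating: a(3)=34, a(4)=-4, a(5)=-166, a(6)=-222, a(7)=-124, a(8)=-302, a(9)=-1022; answer -1022
Stage 2: A1 = -1022; m = 1022; squarings mod 163: 10^1=10, 10^2=100, 10^4=57, 10^8=152, 10^16=121, 10^32=134, 10^64=26, 10^128=24, 10^256=87, 10^512=71; 10^1022 = 10^2 * 10^4 * 10^8 * 10^16 * 10^32 * 10^64 * 10^128 * 10^256 * 10^512 = 39 (mod 163); answer 39
Stage 3: A2 = 39; w = 5; total draws C(16,5) = 4368; complement C(13,5) = 1287; favorable 4368 - 1287 = 3081; P = 79/112; answer 79/112

79/112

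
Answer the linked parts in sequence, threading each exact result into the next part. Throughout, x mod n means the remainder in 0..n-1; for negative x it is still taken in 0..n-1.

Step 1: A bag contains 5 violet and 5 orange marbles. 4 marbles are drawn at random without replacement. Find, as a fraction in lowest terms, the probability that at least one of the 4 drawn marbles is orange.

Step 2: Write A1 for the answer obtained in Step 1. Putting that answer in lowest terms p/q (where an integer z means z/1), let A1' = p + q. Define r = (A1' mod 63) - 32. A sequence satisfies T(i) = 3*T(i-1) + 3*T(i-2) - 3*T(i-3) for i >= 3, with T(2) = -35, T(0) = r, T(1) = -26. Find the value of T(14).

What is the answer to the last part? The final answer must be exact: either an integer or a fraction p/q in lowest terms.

-175625739

Step 1: total draws C(10,4) = 210; complement C(5,4) = 5; favorable 210 - 5 = 205; P = 41/42; answer 41/42
Step 2: A1 = 41/42; threaded value p + q = 83; r = -12; T(3) = 3*(-35) + 3*(-26) - 3*(-12) = -147; iterating: T(3)=-147, T(4)=-468, T(5)=-1740, T(6)=-6183, T(7)=-22365, T(8)=-80424, T(9)=-289818, T(10)=-1043631, T(11)=-3759075, T(12)=-13538664, T(13)=-48762324, T(14)=-175625739; answer -175625739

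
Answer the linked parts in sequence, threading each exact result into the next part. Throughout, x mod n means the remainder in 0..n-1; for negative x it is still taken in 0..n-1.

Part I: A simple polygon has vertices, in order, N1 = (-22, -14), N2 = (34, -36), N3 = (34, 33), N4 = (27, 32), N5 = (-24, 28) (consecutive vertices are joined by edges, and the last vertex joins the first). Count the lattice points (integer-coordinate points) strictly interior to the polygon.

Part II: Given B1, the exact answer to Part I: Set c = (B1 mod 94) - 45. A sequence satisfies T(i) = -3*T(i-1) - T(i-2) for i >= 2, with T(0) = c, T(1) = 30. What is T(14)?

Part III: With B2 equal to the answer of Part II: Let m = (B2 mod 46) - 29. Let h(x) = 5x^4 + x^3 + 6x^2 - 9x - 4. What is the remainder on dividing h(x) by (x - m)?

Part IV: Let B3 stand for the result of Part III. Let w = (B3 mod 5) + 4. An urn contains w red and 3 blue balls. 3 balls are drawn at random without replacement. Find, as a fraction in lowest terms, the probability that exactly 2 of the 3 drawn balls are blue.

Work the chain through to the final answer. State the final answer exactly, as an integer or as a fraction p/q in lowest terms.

15/56

Part I: cross terms: (-22*-36 - 34*-14)=1268, (34*33 - 34*-36)=2346, (34*32 - 27*33)=197, (27*28 - -24*32)=1524, (-24*-14 - -22*28)=952; twice the area = |6287| = 6287; area = 6287/2; boundary points = 2 + 69 + 1 + 1 + 2 = 75; strictly interior points = area - boundary/2 + 1 = 3107; answer 3107
Part II: B1 = 3107; c = -40; T(2) = -3*(30) - 1*(-40) = -50; iterating: T(2)=-50, T(3)=120, T(4)=-310, T(5)=810, T(6)=-2120, T(7)=5550, T(8)=-14530, T(9)=38040, T(10)=-99590, T(11)=260730, T(12)=-682600, T(13)=1787070, T(14)=-4678610; answer -4678610
Part III: B2 = -4678610; m = -25; remainder = value at the root: 5*(-25)^4 + 1*(-25)^3 + 6*(-25)^2 - 9*(-25)^1 - 4 = (1953125) + (-15625) + (3750) + (225) + (-4) = 1941471; answer 1941471
Part IV: B3 = 1941471; w = 5; total draws C(8,3) = 56; favorable C(3,2)*C(5,1) = 15; P = 15/56; answer 15/56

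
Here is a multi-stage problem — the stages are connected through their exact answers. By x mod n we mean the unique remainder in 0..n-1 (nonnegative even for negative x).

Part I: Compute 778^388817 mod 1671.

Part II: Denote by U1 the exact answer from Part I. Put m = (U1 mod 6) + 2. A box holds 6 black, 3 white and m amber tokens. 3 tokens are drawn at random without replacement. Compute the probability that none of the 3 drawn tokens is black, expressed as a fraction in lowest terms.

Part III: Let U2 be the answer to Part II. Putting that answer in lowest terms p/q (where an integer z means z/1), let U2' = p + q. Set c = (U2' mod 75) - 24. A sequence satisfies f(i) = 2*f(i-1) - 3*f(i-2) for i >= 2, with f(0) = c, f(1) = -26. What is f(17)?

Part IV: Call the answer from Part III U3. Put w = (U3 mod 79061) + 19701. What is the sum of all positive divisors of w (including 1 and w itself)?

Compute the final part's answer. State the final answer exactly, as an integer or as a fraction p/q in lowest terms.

49920

Part I: squarings mod 1671: 778^1=778, 778^2=382, 778^4=547, 778^8=100, 778^16=1645, 778^32=676, 778^64=793, 778^128=553, 778^256=16, 778^512=256, 778^1024=367, 778^2048=1009, 778^4096=442, 778^8192=1528, 778^16384=397, 778^32768=535, 778^65536=484, 778^131072=316, 778^262144=1267; 778^388817 = 778^1 * 778^16 * 778^64 * 778^128 * 778^512 * 778^1024 * 778^2048 * 778^8192 * 778^16384 * 778^32768 * 778^65536 * 778^262144 = 1537 (mod 1671); answer 1537
Part II: U1 = 1537; m = 3; total draws C(12,3) = 220; favorable C(6,3) = 20; P = 1/11; answer 1/11
Part III: U2 = 1/11; threaded value p + q = 12; c = -12; f(2) = 2*(-26) - 3*(-12) = -16; iterating: f(2)=-16, f(3)=46, f(4)=140, f(5)=142, f(6)=-136, f(7)=-698, f(8)=-988, f(9)=118, f(10)=3200, f(11)=6046, f(12)=2492, f(13)=-13154, f(14)=-33784, f(15)=-28106, f(16)=45140, f(17)=174598; answer 174598
Part IV: U3 = 174598; w = 36177; 36177 = 3 * 31 * 389; sigma = (1 + 3) * (1 + 31) * (1 + 389) = 4 * 32 * 390 = 49920; answer 49920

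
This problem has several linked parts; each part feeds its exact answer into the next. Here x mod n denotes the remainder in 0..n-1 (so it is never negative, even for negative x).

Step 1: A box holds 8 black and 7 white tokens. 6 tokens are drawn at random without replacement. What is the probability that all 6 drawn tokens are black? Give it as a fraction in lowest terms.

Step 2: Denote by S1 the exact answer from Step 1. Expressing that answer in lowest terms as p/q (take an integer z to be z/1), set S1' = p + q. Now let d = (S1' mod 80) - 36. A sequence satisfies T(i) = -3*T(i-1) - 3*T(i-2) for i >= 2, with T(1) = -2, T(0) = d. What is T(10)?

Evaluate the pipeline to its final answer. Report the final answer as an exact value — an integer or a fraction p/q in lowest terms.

Step 1: total draws C(15,6) = 5005; favorable C(8,6) = 28; P = 4/715; answer 4/715
Step 2: S1 = 4/715; threaded value p + q = 719; d = 43; T(2) = -3*(-2) - 3*(43) = -123; iterating: T(2)=-123, T(3)=375, T(4)=-756, T(5)=1143, T(6)=-1161, T(7)=54, T(8)=3321, T(9)=-10125, T(10)=20412; answer 20412

20412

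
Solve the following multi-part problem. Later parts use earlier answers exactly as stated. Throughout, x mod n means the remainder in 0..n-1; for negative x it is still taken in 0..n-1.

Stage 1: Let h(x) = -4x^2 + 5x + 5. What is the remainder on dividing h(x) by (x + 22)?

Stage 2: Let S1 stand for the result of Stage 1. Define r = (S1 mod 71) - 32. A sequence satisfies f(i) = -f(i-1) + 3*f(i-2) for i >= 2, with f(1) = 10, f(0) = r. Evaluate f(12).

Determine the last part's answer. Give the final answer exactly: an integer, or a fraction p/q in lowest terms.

-174286

Stage 1: remainder = value at the root: -4*(-22)^2 + 5*(-22)^1 + 5 = (-1936) + (-110) + (5) = -2041; answer -2041
Stage 2: S1 = -2041; r = -14; f(2) = -1*(10) + 3*(-14) = -52; iterating: f(2)=-52, f(3)=82, f(4)=-238, f(5)=484, f(6)=-1198, f(7)=2650, f(8)=-6244, f(9)=14194, f(10)=-32926, f(11)=75508, f(12)=-174286; answer -174286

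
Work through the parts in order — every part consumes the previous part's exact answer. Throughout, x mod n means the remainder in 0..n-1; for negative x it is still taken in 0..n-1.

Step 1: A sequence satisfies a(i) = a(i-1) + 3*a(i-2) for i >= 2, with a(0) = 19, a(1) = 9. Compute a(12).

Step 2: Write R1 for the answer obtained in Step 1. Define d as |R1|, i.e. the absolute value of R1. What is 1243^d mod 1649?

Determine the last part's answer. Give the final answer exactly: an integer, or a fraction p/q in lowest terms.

Step 1: a(2) = 1*(9) + 3*(19) = 66; iterating: a(2)=66, a(3)=93, a(4)=291, a(5)=570, a(6)=1443, a(7)=3153, a(8)=7482, a(9)=16941, a(10)=39387, a(11)=90210, a(12)=208371; answer 208371
Step 2: R1 = 208371; d = 208371; squarings mod 1649: 1243^1=1243, 1243^2=1585, 1243^4=798, 1243^8=290, 1243^16=1, 1243^32=1, 1243^64=1, 1243^128=1, 1243^256=1, 1243^512=1, 1243^1024=1, 1243^2048=1, 1243^4096=1, 1243^8192=1, 1243^16384=1, 1243^32768=1, 1243^65536=1, 1243^131072=1; 1243^208371 = 1243^1 * 1243^2 * 1243^16 * 1243^32 * 1243^64 * 1243^128 * 1243^256 * 1243^1024 * 1243^2048 * 1243^8192 * 1243^65536 * 1243^131072 = 1249 (mod 1649); answer 1249

1249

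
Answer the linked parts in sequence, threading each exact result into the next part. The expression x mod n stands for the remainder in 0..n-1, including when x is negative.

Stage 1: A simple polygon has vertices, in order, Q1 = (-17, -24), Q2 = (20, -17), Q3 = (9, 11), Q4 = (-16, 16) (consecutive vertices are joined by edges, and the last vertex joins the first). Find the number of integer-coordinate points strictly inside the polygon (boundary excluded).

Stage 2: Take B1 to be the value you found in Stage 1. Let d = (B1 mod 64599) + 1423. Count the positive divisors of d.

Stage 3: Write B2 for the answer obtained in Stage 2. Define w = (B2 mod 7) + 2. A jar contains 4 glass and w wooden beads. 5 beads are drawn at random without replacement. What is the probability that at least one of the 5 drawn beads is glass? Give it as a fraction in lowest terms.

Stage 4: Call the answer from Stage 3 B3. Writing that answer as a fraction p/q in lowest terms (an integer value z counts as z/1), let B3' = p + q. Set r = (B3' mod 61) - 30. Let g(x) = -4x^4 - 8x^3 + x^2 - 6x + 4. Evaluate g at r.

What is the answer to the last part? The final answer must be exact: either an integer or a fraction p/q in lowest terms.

Stage 1: cross terms: (-17*-17 - 20*-24)=769, (20*11 - 9*-17)=373, (9*16 - -16*11)=320, (-16*-24 - -17*16)=656; twice the area = |2118| = 2118; area = 1059; boundary points = 1 + 1 + 5 + 1 = 8; strictly interior points = area - boundary/2 + 1 = 1056; answer 1056
Stage 2: B1 = 1056; d = 2479; 2479 = 37 * 67; number of divisors = (1+1) * (1+1) = 4; answer 4
Stage 3: B2 = 4; w = 6; total draws C(10,5) = 252; complement C(6,5) = 6; favorable 252 - 6 = 246; P = 41/42; answer 41/42
Stage 4: B3 = 41/42; threaded value p + q = 83; r = -8; -4*(-8)^4 - 8*(-8)^3 + 1*(-8)^2 - 6*(-8)^1 + 4 = (-16384) + (4096) + (64) + (48) + (4) = -12172; answer -12172

-12172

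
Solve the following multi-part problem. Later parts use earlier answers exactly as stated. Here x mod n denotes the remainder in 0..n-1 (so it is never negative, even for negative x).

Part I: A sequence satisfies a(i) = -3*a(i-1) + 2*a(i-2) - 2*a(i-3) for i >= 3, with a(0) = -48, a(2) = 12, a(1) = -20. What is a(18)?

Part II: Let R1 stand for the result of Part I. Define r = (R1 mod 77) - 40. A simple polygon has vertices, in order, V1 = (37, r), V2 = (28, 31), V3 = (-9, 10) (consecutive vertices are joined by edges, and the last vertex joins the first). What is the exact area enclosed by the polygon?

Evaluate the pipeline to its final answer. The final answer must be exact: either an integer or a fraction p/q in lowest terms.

1151/2

Part I: a(3) = -3*(12) + 2*(-20) - 2*(-48) = 20; iterating: a(3)=20, a(4)=4, a(5)=4, a(6)=-44, a(7)=132, a(8)=-492, a(9)=1828, a(10)=-6732, a(11)=24836, a(12)=-91628, a(13)=338020, a(14)=-1246988, a(15)=4600260, a(16)=-16970796, a(17)=62606884, a(18)=-230962764; answer -230962764
Part II: R1 = -230962764; r = 5; cross terms: (37*31 - 28*5)=1007, (28*10 - -9*31)=559, (-9*5 - 37*10)=-415; twice the area = |1151| = 1151; area = 1151/2; answer 1151/2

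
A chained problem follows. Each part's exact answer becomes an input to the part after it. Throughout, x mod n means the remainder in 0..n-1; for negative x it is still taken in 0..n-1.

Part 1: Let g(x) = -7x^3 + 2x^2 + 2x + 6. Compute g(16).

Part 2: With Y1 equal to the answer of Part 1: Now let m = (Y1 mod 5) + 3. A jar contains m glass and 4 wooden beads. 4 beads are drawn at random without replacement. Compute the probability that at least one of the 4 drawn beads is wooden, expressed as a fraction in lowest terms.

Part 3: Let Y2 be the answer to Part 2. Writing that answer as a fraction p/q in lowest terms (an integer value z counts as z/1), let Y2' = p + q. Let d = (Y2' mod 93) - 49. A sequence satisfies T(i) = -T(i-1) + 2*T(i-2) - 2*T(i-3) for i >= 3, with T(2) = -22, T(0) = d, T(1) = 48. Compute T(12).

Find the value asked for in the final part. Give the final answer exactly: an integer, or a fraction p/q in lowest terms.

-214382

Part 1: -7*(16)^3 + 2*(16)^2 + 2*(16)^1 + 6 = (-28672) + (512) + (32) + (6) = -28122; answer -28122
Part 2: Y1 = -28122; m = 6; total draws C(10,4) = 210; complement C(6,4) = 15; favorable 210 - 15 = 195; P = 13/14; answer 13/14
Part 3: Y2 = 13/14; threaded value p + q = 27; d = -22; T(3) = -1*(-22) + 2*(48) - 2*(-22) = 162; iterating: T(3)=162, T(4)=-302, T(5)=670, T(6)=-1598, T(7)=3542, T(8)=-8078, T(9)=18358, T(10)=-41598, T(11)=94470, T(12)=-214382; answer -214382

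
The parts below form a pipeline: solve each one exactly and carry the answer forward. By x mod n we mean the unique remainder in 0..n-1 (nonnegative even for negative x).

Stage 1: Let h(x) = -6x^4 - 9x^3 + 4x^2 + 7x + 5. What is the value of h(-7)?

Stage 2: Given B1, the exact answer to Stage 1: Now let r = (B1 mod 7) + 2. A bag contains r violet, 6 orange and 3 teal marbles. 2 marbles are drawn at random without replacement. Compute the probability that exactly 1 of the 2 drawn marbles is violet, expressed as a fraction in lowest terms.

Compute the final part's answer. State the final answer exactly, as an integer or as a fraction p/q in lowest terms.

Stage 1: -6*(-7)^4 - 9*(-7)^3 + 4*(-7)^2 + 7*(-7)^1 + 5 = (-14406) + (3087) + (196) + (-49) + (5) = -11167; answer -11167
Stage 2: B1 = -11167; r = 7; total draws C(16,2) = 120; favorable C(7,1)*C(9,1) = 63; P = 21/40; answer 21/40

21/40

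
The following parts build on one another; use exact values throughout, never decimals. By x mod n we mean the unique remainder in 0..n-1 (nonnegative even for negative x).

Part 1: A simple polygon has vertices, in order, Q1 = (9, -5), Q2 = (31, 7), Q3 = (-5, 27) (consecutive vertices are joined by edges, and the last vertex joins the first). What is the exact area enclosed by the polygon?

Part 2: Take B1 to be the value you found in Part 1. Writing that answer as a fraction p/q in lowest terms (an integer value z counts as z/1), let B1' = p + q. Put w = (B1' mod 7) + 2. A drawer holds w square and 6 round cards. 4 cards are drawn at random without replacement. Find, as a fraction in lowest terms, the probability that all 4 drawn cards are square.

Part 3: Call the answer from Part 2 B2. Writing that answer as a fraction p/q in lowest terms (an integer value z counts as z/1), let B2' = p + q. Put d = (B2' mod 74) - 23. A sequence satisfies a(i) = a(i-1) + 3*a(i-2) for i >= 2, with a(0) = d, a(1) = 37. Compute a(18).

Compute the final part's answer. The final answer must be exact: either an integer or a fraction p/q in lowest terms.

Part 1: cross terms: (9*7 - 31*-5)=218, (31*27 - -5*7)=872, (-5*-5 - 9*27)=-218; twice the area = |872| = 872; area = 436; answer 436
Part 2: B1 = 436; threaded value p + q = 437; w = 5; total draws C(11,4) = 330; favorable C(5,4) = 5; P = 1/66; answer 1/66
Part 3: B2 = 1/66; threaded value p + q = 67; d = 44; a(2) = 1*(37) + 3*(44) = 169; iterating: a(2)=169, a(3)=280, a(4)=787, a(5)=1627, a(6)=3988, a(7)=8869, a(8)=20833, a(9)=47440, a(10)=109939, a(11)=252259, a(12)=582076, a(13)=1338853, a(14)=3085081, a(15)=7101640, a(16)=16356883, a(17)=37661803, a(18)=86732452; answer 86732452

86732452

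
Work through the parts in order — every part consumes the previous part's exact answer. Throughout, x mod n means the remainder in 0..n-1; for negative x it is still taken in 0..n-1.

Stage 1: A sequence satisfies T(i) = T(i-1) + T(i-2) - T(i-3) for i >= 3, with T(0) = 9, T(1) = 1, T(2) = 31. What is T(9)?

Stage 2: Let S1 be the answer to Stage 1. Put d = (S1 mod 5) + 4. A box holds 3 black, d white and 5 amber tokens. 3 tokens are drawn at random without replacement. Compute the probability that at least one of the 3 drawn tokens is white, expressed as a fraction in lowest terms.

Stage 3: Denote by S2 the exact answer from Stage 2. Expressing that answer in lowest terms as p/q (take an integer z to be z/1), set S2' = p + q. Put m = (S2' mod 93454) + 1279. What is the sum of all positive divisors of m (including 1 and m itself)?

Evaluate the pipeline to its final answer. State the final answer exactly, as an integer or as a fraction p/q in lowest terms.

Stage 1: T(3) = 1*(31) + 1*(1) - 1*(9) = 23; iterating: T(3)=23, T(4)=53, T(5)=45, T(6)=75, T(7)=67, T(8)=97, T(9)=89; answer 89
Stage 2: S1 = 89; d = 8; total draws C(16,3) = 560; complement C(8,3) = 56; favorable 560 - 56 = 504; P = 9/10; answer 9/10
Stage 3: S2 = 9/10; threaded value p + q = 19; m = 1298; 1298 = 2 * 11 * 59; sigma = (1 + 2) * (1 + 11) * (1 + 59) = 3 * 12 * 60 = 2160; answer 2160

2160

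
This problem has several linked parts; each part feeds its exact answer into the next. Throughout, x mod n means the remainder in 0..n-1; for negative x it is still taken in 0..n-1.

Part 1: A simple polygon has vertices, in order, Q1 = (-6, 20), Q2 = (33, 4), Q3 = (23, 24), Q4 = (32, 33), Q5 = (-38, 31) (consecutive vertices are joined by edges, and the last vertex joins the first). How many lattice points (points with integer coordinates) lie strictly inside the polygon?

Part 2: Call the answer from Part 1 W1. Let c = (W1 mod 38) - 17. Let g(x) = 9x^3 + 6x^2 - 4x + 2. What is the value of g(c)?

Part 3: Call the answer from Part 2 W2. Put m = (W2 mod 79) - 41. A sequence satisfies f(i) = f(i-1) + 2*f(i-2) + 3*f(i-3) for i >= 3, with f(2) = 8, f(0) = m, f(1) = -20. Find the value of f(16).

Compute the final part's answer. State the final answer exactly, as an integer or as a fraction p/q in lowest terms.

Part 1: cross terms: (-6*4 - 33*20)=-684, (33*24 - 23*4)=700, (23*33 - 32*24)=-9, (32*31 - -38*33)=2246, (-38*20 - -6*31)=-574; twice the area = |1679| = 1679; area = 1679/2; boundary points = 1 + 10 + 9 + 2 + 1 = 23; strictly interior points = area - boundary/2 + 1 = 829; answer 829
Part 2: W1 = 829; c = 14; 9*(14)^3 + 6*(14)^2 - 4*(14)^1 + 2 = (24696) + (1176) + (-56) + (2) = 25818; answer 25818
Part 3: W2 = 25818; m = 23; f(3) = 1*(8) + 2*(-20) + 3*(23) = 37; iterating: f(3)=37, f(4)=-7, f(5)=91, f(6)=188, f(7)=349, f(8)=998, f(9)=2260, f(10)=5303, f(11)=12817, f(12)=30203, f(13)=71746, f(14)=170603, f(15)=404704, f(16)=961148; answer 961148

961148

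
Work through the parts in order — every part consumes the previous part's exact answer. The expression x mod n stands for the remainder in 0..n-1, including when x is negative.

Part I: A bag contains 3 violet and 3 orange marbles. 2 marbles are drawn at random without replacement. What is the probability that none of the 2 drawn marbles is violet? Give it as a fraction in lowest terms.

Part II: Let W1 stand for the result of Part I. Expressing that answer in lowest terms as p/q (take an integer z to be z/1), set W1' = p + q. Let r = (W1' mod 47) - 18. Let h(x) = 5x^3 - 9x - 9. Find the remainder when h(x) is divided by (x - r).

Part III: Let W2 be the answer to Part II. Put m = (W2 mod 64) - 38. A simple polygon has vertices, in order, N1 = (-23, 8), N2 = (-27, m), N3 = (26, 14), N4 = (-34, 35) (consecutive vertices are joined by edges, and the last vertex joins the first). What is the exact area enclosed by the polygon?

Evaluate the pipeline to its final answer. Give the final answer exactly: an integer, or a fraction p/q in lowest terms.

952

Part I: total draws C(6,2) = 15; favorable C(3,2) = 3; P = 1/5; answer 1/5
Part II: W1 = 1/5; threaded value p + q = 6; r = -12; remainder = value at the root: 5*(-12)^3 - 9*(-12)^1 - 9 = (-8640) + (108) + (-9) = -8541; answer -8541
Part III: W2 = -8541; m = -3; cross terms: (-23*-3 - -27*8)=285, (-27*14 - 26*-3)=-300, (26*35 - -34*14)=1386, (-34*8 - -23*35)=533; twice the area = |1904| = 1904; area = 952; answer 952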